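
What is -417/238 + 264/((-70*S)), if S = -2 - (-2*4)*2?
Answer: -16839/8330 ≈ -2.0215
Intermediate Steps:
S = 14 (S = -2 - (-8)*2 = -2 - 1*(-16) = -2 + 16 = 14)
-417/238 + 264/((-70*S)) = -417/238 + 264/((-70*14)) = -417*1/238 + 264/(-980) = -417/238 + 264*(-1/980) = -417/238 - 66/245 = -16839/8330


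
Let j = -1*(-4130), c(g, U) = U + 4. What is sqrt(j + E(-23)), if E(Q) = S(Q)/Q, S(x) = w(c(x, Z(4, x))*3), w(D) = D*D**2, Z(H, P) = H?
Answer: sqrt(1866818)/23 ≈ 59.405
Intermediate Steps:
c(g, U) = 4 + U
j = 4130
w(D) = D**3
S(x) = 13824 (S(x) = ((4 + 4)*3)**3 = (8*3)**3 = 24**3 = 13824)
E(Q) = 13824/Q
sqrt(j + E(-23)) = sqrt(4130 + 13824/(-23)) = sqrt(4130 + 13824*(-1/23)) = sqrt(4130 - 13824/23) = sqrt(81166/23) = sqrt(1866818)/23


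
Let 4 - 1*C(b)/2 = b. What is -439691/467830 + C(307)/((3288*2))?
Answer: -264576083/256370840 ≈ -1.0320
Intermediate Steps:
C(b) = 8 - 2*b
-439691/467830 + C(307)/((3288*2)) = -439691/467830 + (8 - 2*307)/((3288*2)) = -439691*1/467830 + (8 - 614)/6576 = -439691/467830 - 606*1/6576 = -439691/467830 - 101/1096 = -264576083/256370840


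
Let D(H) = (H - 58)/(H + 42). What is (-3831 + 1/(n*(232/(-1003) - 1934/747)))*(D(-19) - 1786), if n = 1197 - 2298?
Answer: 122270607196061325/17836727746 ≈ 6.8550e+6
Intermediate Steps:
D(H) = (-58 + H)/(42 + H)
n = -1101
(-3831 + 1/(n*(232/(-1003) - 1934/747)))*(D(-19) - 1786) = (-3831 + 1/((-1101)*(232/(-1003) - 1934/747)))*((-58 - 19)/(42 - 19) - 1786) = (-3831 - 1/(1101*(232*(-1/1003) - 1934*1/747)))*(-77/23 - 1786) = (-3831 - 1/(1101*(-232/1003 - 1934/747)))*((1/23)*(-77) - 1786) = (-3831 - 1/(1101*(-2113106/749241)))*(-77/23 - 1786) = (-3831 - 1/1101*(-749241/2113106))*(-41155/23) = (-3831 + 249747/775509902)*(-41155/23) = -2970978184815/775509902*(-41155/23) = 122270607196061325/17836727746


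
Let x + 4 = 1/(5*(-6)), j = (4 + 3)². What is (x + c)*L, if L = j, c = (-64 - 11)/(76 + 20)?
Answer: -113239/480 ≈ -235.91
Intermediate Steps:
c = -25/32 (c = -75/96 = -75*1/96 = -25/32 ≈ -0.78125)
j = 49 (j = 7² = 49)
x = -121/30 (x = -4 + 1/(5*(-6)) = -4 + 1/(-30) = -4 - 1/30 = -121/30 ≈ -4.0333)
L = 49
(x + c)*L = (-121/30 - 25/32)*49 = -2311/480*49 = -113239/480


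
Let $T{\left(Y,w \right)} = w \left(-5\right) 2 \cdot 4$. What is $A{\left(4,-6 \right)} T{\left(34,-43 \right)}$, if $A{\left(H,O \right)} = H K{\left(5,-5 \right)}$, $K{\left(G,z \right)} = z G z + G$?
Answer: $894400$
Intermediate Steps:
$K{\left(G,z \right)} = G + G z^{2}$ ($K{\left(G,z \right)} = G z z + G = G z^{2} + G = G + G z^{2}$)
$T{\left(Y,w \right)} = - 40 w$ ($T{\left(Y,w \right)} = - 5 w 2 \cdot 4 = - 10 w 4 = - 40 w$)
$A{\left(H,O \right)} = 130 H$ ($A{\left(H,O \right)} = H 5 \left(1 + \left(-5\right)^{2}\right) = H 5 \left(1 + 25\right) = H 5 \cdot 26 = H 130 = 130 H$)
$A{\left(4,-6 \right)} T{\left(34,-43 \right)} = 130 \cdot 4 \left(\left(-40\right) \left(-43\right)\right) = 520 \cdot 1720 = 894400$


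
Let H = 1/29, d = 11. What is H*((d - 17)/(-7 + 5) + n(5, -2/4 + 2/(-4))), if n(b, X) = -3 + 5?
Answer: 5/29 ≈ 0.17241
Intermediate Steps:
H = 1/29 ≈ 0.034483
n(b, X) = 2
H*((d - 17)/(-7 + 5) + n(5, -2/4 + 2/(-4))) = ((11 - 17)/(-7 + 5) + 2)/29 = (-6/(-2) + 2)/29 = (-6*(-½) + 2)/29 = (3 + 2)/29 = (1/29)*5 = 5/29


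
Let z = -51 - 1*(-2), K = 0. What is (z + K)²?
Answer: 2401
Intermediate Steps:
z = -49 (z = -51 + 2 = -49)
(z + K)² = (-49 + 0)² = (-49)² = 2401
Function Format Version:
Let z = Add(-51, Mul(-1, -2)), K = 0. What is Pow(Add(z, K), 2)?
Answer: 2401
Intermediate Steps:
z = -49 (z = Add(-51, 2) = -49)
Pow(Add(z, K), 2) = Pow(Add(-49, 0), 2) = Pow(-49, 2) = 2401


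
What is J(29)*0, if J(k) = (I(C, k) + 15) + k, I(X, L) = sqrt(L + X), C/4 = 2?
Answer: 0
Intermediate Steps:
C = 8 (C = 4*2 = 8)
J(k) = 15 + k + sqrt(8 + k) (J(k) = (sqrt(k + 8) + 15) + k = (sqrt(8 + k) + 15) + k = (15 + sqrt(8 + k)) + k = 15 + k + sqrt(8 + k))
J(29)*0 = (15 + 29 + sqrt(8 + 29))*0 = (15 + 29 + sqrt(37))*0 = (44 + sqrt(37))*0 = 0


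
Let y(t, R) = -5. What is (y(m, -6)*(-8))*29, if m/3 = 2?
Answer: 1160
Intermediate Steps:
m = 6 (m = 3*2 = 6)
(y(m, -6)*(-8))*29 = -5*(-8)*29 = 40*29 = 1160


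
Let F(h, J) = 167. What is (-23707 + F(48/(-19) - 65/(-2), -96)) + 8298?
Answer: -15242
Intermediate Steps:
(-23707 + F(48/(-19) - 65/(-2), -96)) + 8298 = (-23707 + 167) + 8298 = -23540 + 8298 = -15242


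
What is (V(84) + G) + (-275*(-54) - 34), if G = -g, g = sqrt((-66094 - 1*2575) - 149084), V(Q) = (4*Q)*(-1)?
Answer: 14480 - I*sqrt(217753) ≈ 14480.0 - 466.64*I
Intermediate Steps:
V(Q) = -4*Q
g = I*sqrt(217753) (g = sqrt((-66094 - 2575) - 149084) = sqrt(-68669 - 149084) = sqrt(-217753) = I*sqrt(217753) ≈ 466.64*I)
G = -I*sqrt(217753) ≈ -466.64*I
(V(84) + G) + (-275*(-54) - 34) = (-4*84 - I*sqrt(217753)) + (-275*(-54) - 34) = (-336 - I*sqrt(217753)) + (14850 - 34) = (-336 - I*sqrt(217753)) + 14816 = 14480 - I*sqrt(217753)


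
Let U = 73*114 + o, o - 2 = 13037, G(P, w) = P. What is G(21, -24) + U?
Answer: 21382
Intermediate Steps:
o = 13039 (o = 2 + 13037 = 13039)
U = 21361 (U = 73*114 + 13039 = 8322 + 13039 = 21361)
G(21, -24) + U = 21 + 21361 = 21382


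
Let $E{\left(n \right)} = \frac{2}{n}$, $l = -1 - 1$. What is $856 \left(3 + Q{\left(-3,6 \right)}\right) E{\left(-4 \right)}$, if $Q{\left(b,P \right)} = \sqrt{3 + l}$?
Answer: $-1712$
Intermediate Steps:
$l = -2$ ($l = -1 - 1 = -2$)
$Q{\left(b,P \right)} = 1$ ($Q{\left(b,P \right)} = \sqrt{3 - 2} = \sqrt{1} = 1$)
$856 \left(3 + Q{\left(-3,6 \right)}\right) E{\left(-4 \right)} = 856 \left(3 + 1\right) \frac{2}{-4} = 856 \cdot 4 \cdot 2 \left(- \frac{1}{4}\right) = 856 \cdot 4 \left(- \frac{1}{2}\right) = 856 \left(-2\right) = -1712$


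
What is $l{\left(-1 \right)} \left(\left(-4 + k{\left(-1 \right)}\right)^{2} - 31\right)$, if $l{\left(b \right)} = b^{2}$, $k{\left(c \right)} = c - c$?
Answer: $-15$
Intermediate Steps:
$k{\left(c \right)} = 0$
$l{\left(-1 \right)} \left(\left(-4 + k{\left(-1 \right)}\right)^{2} - 31\right) = \left(-1\right)^{2} \left(\left(-4 + 0\right)^{2} - 31\right) = 1 \left(\left(-4\right)^{2} - 31\right) = 1 \left(16 - 31\right) = 1 \left(-15\right) = -15$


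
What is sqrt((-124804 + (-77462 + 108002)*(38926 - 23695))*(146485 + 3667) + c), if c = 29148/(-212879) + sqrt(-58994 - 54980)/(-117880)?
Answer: sqrt(224337491009200847138107210264000 - 190786542978610*I*sqrt(2326))/1792441180 ≈ 8.3561e+6 - 1.7137e-10*I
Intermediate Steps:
c = -29148/212879 - I*sqrt(2326)/16840 (c = 29148*(-1/212879) + sqrt(-113974)*(-1/117880) = -29148/212879 + (7*I*sqrt(2326))*(-1/117880) = -29148/212879 - I*sqrt(2326)/16840 ≈ -0.13692 - 0.0028639*I)
sqrt((-124804 + (-77462 + 108002)*(38926 - 23695))*(146485 + 3667) + c) = sqrt((-124804 + (-77462 + 108002)*(38926 - 23695))*(146485 + 3667) + (-29148/212879 - I*sqrt(2326)/16840)) = sqrt((-124804 + 30540*15231)*150152 + (-29148/212879 - I*sqrt(2326)/16840)) = sqrt((-124804 + 465154740)*150152 + (-29148/212879 - I*sqrt(2326)/16840)) = sqrt(465029936*150152 + (-29148/212879 - I*sqrt(2326)/16840)) = sqrt(69825174950272 + (-29148/212879 - I*sqrt(2326)/16840)) = sqrt(14864313418238923940/212879 - I*sqrt(2326)/16840)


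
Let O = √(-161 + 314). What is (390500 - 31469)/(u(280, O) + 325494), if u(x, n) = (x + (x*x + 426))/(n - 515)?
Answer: 15481166471443659/14028447289927454 + 42602259429*√17/14028447289927454 ≈ 1.1036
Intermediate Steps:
O = 3*√17 (O = √153 = 3*√17 ≈ 12.369)
u(x, n) = (426 + x + x²)/(-515 + n) (u(x, n) = (x + (x² + 426))/(-515 + n) = (x + (426 + x²))/(-515 + n) = (426 + x + x²)/(-515 + n))
(390500 - 31469)/(u(280, O) + 325494) = (390500 - 31469)/((426 + 280 + 280²)/(-515 + 3*√17) + 325494) = 359031/((426 + 280 + 78400)/(-515 + 3*√17) + 325494) = 359031/(79106/(-515 + 3*√17) + 325494) = 359031/(325494 + 79106/(-515 + 3*√17))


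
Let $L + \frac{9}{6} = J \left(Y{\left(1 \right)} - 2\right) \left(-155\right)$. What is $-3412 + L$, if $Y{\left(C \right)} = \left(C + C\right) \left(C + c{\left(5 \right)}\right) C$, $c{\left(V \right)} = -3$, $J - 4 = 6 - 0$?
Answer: $\frac{11773}{2} \approx 5886.5$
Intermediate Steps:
$J = 10$ ($J = 4 + \left(6 - 0\right) = 4 + \left(6 + 0\right) = 4 + 6 = 10$)
$Y{\left(C \right)} = 2 C^{2} \left(-3 + C\right)$ ($Y{\left(C \right)} = \left(C + C\right) \left(C - 3\right) C = 2 C \left(-3 + C\right) C = 2 C^{2} \left(-3 + C\right)$)
$L = \frac{18597}{2}$ ($L = - \frac{3}{2} + 10 \left(2 \cdot 1^{2} \left(-3 + 1\right) - 2\right) \left(-155\right) = - \frac{3}{2} + 10 \left(2 \cdot 1 \left(-2\right) - 2\right) \left(-155\right) = - \frac{3}{2} + 10 \left(-4 - 2\right) \left(-155\right) = - \frac{3}{2} + 10 \left(-6\right) \left(-155\right) = - \frac{3}{2} - -9300 = - \frac{3}{2} + 9300 = \frac{18597}{2} \approx 9298.5$)
$-3412 + L = -3412 + \frac{18597}{2} = \frac{11773}{2}$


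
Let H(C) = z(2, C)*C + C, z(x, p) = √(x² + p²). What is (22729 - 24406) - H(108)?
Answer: -1785 - 216*√2917 ≈ -13451.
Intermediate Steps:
z(x, p) = √(p² + x²)
H(C) = C + C*√(4 + C²) (H(C) = √(C² + 2²)*C + C = √(C² + 4)*C + C = √(4 + C²)*C + C = C*√(4 + C²) + C = C + C*√(4 + C²))
(22729 - 24406) - H(108) = (22729 - 24406) - 108*(1 + √(4 + 108²)) = -1677 - 108*(1 + √(4 + 11664)) = -1677 - 108*(1 + √11668) = -1677 - 108*(1 + 2*√2917) = -1677 - (108 + 216*√2917) = -1677 + (-108 - 216*√2917) = -1785 - 216*√2917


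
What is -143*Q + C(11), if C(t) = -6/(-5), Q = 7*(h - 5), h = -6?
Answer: 55061/5 ≈ 11012.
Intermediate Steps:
Q = -77 (Q = 7*(-6 - 5) = 7*(-11) = -77)
C(t) = 6/5 (C(t) = -6*(-⅕) = 6/5)
-143*Q + C(11) = -143*(-77) + 6/5 = 11011 + 6/5 = 55061/5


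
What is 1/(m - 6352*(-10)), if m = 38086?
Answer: 1/101606 ≈ 9.8419e-6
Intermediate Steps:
1/(m - 6352*(-10)) = 1/(38086 - 6352*(-10)) = 1/(38086 + 63520) = 1/101606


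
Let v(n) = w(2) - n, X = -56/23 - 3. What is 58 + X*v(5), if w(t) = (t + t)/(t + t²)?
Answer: 5627/69 ≈ 81.551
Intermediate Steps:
X = -125/23 (X = -56*1/23 - 3 = -56/23 - 3 = -125/23 ≈ -5.4348)
w(t) = 2*t/(t + t²) (w(t) = (2*t)/(t + t²) = 2*t/(t + t²))
v(n) = ⅔ - n (v(n) = 2/(1 + 2) - n = 2/3 - n = 2*(⅓) - n = ⅔ - n)
58 + X*v(5) = 58 - 125*(⅔ - 1*5)/23 = 58 - 125*(⅔ - 5)/23 = 58 - 125/23*(-13/3) = 58 + 1625/69 = 5627/69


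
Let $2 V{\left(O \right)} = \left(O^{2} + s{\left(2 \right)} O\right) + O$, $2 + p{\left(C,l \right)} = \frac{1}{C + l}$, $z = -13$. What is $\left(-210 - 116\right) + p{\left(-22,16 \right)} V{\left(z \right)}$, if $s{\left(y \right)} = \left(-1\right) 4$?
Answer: $- \frac{1654}{3} \approx -551.33$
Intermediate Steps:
$s{\left(y \right)} = -4$
$p{\left(C,l \right)} = -2 + \frac{1}{C + l}$
$V{\left(O \right)} = \frac{O^{2}}{2} - \frac{3 O}{2}$ ($V{\left(O \right)} = \frac{\left(O^{2} - 4 O\right) + O}{2} = \frac{O^{2} - 3 O}{2} = \frac{O^{2}}{2} - \frac{3 O}{2}$)
$\left(-210 - 116\right) + p{\left(-22,16 \right)} V{\left(z \right)} = \left(-210 - 116\right) + \frac{1 - -44 - 32}{-22 + 16} \cdot \frac{1}{2} \left(-13\right) \left(-3 - 13\right) = -326 + \frac{1 + 44 - 32}{-6} \cdot \frac{1}{2} \left(-13\right) \left(-16\right) = -326 + \left(- \frac{1}{6}\right) 13 \cdot 104 = -326 - \frac{676}{3} = - \frac{1654}{3}$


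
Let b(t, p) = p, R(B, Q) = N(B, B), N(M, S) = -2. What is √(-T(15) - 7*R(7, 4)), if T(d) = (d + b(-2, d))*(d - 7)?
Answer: I*√226 ≈ 15.033*I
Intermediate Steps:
R(B, Q) = -2
T(d) = 2*d*(-7 + d) (T(d) = (d + d)*(d - 7) = (2*d)*(-7 + d) = 2*d*(-7 + d))
√(-T(15) - 7*R(7, 4)) = √(-2*15*(-7 + 15) - 7*(-2)) = √(-2*15*8 + 14) = √(-1*240 + 14) = √(-240 + 14) = √(-226) = I*√226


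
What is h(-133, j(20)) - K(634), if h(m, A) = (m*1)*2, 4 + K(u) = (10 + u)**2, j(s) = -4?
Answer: -414998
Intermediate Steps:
K(u) = -4 + (10 + u)**2
h(m, A) = 2*m (h(m, A) = m*2 = 2*m)
h(-133, j(20)) - K(634) = 2*(-133) - (-4 + (10 + 634)**2) = -266 - (-4 + 644**2) = -266 - (-4 + 414736) = -266 - 1*414732 = -266 - 414732 = -414998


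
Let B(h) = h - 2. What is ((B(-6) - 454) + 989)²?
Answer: 277729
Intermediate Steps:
B(h) = -2 + h
((B(-6) - 454) + 989)² = (((-2 - 6) - 454) + 989)² = ((-8 - 454) + 989)² = (-462 + 989)² = 527² = 277729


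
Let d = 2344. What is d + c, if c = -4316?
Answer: -1972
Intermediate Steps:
d + c = 2344 - 4316 = -1972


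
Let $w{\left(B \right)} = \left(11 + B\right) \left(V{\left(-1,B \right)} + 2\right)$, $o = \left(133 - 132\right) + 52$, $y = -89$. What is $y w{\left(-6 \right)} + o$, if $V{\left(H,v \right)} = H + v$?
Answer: $2278$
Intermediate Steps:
$o = 53$ ($o = 1 + 52 = 53$)
$w{\left(B \right)} = \left(1 + B\right) \left(11 + B\right)$ ($w{\left(B \right)} = \left(11 + B\right) \left(\left(-1 + B\right) + 2\right) = \left(11 + B\right) \left(1 + B\right) = \left(1 + B\right) \left(11 + B\right)$)
$y w{\left(-6 \right)} + o = - 89 \left(11 + \left(-6\right)^{2} + 12 \left(-6\right)\right) + 53 = - 89 \left(11 + 36 - 72\right) + 53 = \left(-89\right) \left(-25\right) + 53 = 2225 + 53 = 2278$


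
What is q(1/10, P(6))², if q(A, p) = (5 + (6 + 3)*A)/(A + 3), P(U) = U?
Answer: 3481/961 ≈ 3.6223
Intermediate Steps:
q(A, p) = (5 + 9*A)/(3 + A)
q(1/10, P(6))² = ((5 + 9/10)/(3 + 1/10))² = ((5 + 9*(⅒))/(3 + ⅒))² = ((5 + 9/10)/(31/10))² = ((10/31)*(59/10))² = (59/31)² = 3481/961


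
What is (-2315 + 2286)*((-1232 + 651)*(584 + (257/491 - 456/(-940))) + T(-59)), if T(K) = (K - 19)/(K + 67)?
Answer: 4549441982199/461540 ≈ 9.8571e+6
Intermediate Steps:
T(K) = (-19 + K)/(67 + K)
(-2315 + 2286)*((-1232 + 651)*(584 + (257/491 - 456/(-940))) + T(-59)) = (-2315 + 2286)*((-1232 + 651)*(584 + (257/491 - 456/(-940))) + (-19 - 59)/(67 - 59)) = -29*(-581*(584 + (257*(1/491) - 456*(-1/940))) - 78/8) = -29*(-581*(584 + (257/491 + 114/235)) + (1/8)*(-78)) = -29*(-581*(584 + 116369/115385) - 39/4) = -29*(-581*67501209/115385 - 39/4) = -29*(-39218202429/115385 - 39/4) = -29*(-156877309731/461540) = 4549441982199/461540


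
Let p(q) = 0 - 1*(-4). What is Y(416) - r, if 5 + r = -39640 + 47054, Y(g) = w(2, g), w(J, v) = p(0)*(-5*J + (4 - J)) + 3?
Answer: -7438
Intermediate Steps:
p(q) = 4 (p(q) = 0 + 4 = 4)
w(J, v) = 19 - 24*J (w(J, v) = 4*(-5*J + (4 - J)) + 3 = 4*(4 - 6*J) + 3 = (16 - 24*J) + 3 = 19 - 24*J)
Y(g) = -29 (Y(g) = 19 - 24*2 = 19 - 48 = -29)
r = 7409 (r = -5 + (-39640 + 47054) = -5 + 7414 = 7409)
Y(416) - r = -29 - 1*7409 = -29 - 7409 = -7438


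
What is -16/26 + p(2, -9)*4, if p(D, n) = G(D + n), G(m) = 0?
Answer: -8/13 ≈ -0.61539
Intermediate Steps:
p(D, n) = 0
-16/26 + p(2, -9)*4 = -16/26 + 0*4 = -16*1/26 + 0 = -8/13 + 0 = -8/13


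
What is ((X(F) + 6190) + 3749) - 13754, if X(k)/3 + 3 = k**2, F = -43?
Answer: 1723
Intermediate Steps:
X(k) = -9 + 3*k**2
((X(F) + 6190) + 3749) - 13754 = (((-9 + 3*(-43)**2) + 6190) + 3749) - 13754 = (((-9 + 3*1849) + 6190) + 3749) - 13754 = (((-9 + 5547) + 6190) + 3749) - 13754 = ((5538 + 6190) + 3749) - 13754 = (11728 + 3749) - 13754 = 15477 - 13754 = 1723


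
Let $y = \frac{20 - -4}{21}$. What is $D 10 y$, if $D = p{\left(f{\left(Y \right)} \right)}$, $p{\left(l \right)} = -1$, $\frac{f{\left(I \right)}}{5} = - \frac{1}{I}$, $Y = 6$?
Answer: $- \frac{80}{7} \approx -11.429$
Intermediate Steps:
$f{\left(I \right)} = - \frac{5}{I}$ ($f{\left(I \right)} = 5 \left(- \frac{1}{I}\right) = - \frac{5}{I}$)
$D = -1$
$y = \frac{8}{7}$ ($y = \left(20 + 4\right) \frac{1}{21} = 24 \cdot \frac{1}{21} = \frac{8}{7} \approx 1.1429$)
$D 10 y = \left(-1\right) 10 \cdot \frac{8}{7} = \left(-10\right) \frac{8}{7} = - \frac{80}{7}$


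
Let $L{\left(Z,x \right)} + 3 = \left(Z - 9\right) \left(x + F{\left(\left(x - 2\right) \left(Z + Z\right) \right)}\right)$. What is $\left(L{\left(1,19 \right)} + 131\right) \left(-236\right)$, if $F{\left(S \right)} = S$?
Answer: $69856$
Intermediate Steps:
$L{\left(Z,x \right)} = -3 + \left(-9 + Z\right) \left(x + 2 Z \left(-2 + x\right)\right)$ ($L{\left(Z,x \right)} = -3 + \left(Z - 9\right) \left(x + \left(x - 2\right) \left(Z + Z\right)\right) = -3 + \left(-9 + Z\right) \left(x + \left(-2 + x\right) 2 Z\right) = -3 + \left(-9 + Z\right) \left(x + 2 Z \left(-2 + x\right)\right)$)
$\left(L{\left(1,19 \right)} + 131\right) \left(-236\right) = \left(\left(-3 - 171 + 1 \cdot 19 - 18 \left(-2 + 19\right) + 2 \cdot 1^{2} \left(-2 + 19\right)\right) + 131\right) \left(-236\right) = \left(\left(-3 - 171 + 19 - 18 \cdot 17 + 2 \cdot 1 \cdot 17\right) + 131\right) \left(-236\right) = \left(\left(-3 - 171 + 19 - 306 + 34\right) + 131\right) \left(-236\right) = \left(-427 + 131\right) \left(-236\right) = \left(-296\right) \left(-236\right) = 69856$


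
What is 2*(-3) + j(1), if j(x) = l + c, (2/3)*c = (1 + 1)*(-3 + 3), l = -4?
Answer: -10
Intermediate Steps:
c = 0 (c = 3*((1 + 1)*(-3 + 3))/2 = 3*(2*0)/2 = (3/2)*0 = 0)
j(x) = -4 (j(x) = -4 + 0 = -4)
2*(-3) + j(1) = 2*(-3) - 4 = -6 - 4 = -10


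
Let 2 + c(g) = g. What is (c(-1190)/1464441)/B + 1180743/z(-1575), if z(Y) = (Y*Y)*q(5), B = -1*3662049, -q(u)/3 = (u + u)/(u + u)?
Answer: -234524190285544981/1478136826579730625 ≈ -0.15866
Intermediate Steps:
c(g) = -2 + g
q(u) = -3 (q(u) = -3*(u + u)/(u + u) = -3*2*u/(2*u) = -3*2*u*1/(2*u) = -3*1 = -3)
B = -3662049
z(Y) = -3*Y**2 (z(Y) = (Y*Y)*(-3) = Y**2*(-3) = -3*Y**2)
(c(-1190)/1464441)/B + 1180743/z(-1575) = ((-2 - 1190)/1464441)/(-3662049) + 1180743/((-3*(-1575)**2)) = -1192*1/1464441*(-1/3662049) + 1180743/((-3*2480625)) = -1192/1464441*(-1/3662049) + 1180743/(-7441875) = 1192/5362854699609 + 1180743*(-1/7441875) = 1192/5362854699609 - 393581/2480625 = -234524190285544981/1478136826579730625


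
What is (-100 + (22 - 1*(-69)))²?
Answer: 81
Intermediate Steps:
(-100 + (22 - 1*(-69)))² = (-100 + (22 + 69))² = (-100 + 91)² = (-9)² = 81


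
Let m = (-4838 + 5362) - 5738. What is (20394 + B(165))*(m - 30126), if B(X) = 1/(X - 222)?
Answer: -720723340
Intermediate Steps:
B(X) = 1/(-222 + X)
m = -5214 (m = 524 - 5738 = -5214)
(20394 + B(165))*(m - 30126) = (20394 + 1/(-222 + 165))*(-5214 - 30126) = (20394 + 1/(-57))*(-35340) = (20394 - 1/57)*(-35340) = (1162457/57)*(-35340) = -720723340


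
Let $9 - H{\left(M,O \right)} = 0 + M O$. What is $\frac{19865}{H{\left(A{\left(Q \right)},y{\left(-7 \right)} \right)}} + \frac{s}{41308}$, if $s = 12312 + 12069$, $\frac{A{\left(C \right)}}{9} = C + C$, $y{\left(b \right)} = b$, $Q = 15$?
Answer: $\frac{866882939}{78443892} \approx 11.051$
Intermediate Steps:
$A{\left(C \right)} = 18 C$ ($A{\left(C \right)} = 9 \left(C + C\right) = 9 \cdot 2 C = 18 C$)
$s = 24381$
$H{\left(M,O \right)} = 9 - M O$ ($H{\left(M,O \right)} = 9 - \left(0 + M O\right) = 9 - M O$)
$\frac{19865}{H{\left(A{\left(Q \right)},y{\left(-7 \right)} \right)}} + \frac{s}{41308} = \frac{19865}{9 - 18 \cdot 15 \left(-7\right)} + \frac{24381}{41308} = \frac{19865}{9 - 270 \left(-7\right)} + 24381 \cdot \frac{1}{41308} = \frac{19865}{9 + 1890} + \frac{24381}{41308} = \frac{19865}{1899} + \frac{24381}{41308} = \frac{866882939}{78443892}$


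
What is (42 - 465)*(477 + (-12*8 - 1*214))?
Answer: -70641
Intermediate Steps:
(42 - 465)*(477 + (-12*8 - 1*214)) = -423*(477 + (-96 - 214)) = -423*(477 - 310) = -423*167 = -70641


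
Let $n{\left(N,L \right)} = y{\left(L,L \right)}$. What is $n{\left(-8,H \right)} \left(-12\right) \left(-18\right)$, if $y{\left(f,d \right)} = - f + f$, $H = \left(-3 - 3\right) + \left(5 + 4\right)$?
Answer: $0$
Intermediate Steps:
$H = 3$ ($H = -6 + 9 = 3$)
$y{\left(f,d \right)} = 0$
$n{\left(N,L \right)} = 0$
$n{\left(-8,H \right)} \left(-12\right) \left(-18\right) = 0 \left(-12\right) \left(-18\right) = 0 \left(-18\right) = 0$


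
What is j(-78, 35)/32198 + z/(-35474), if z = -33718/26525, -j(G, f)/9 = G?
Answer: 165407760716/7574159718575 ≈ 0.021838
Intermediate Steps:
j(G, f) = -9*G
z = -33718/26525 (z = -33718*1/26525 = -33718/26525 ≈ -1.2712)
j(-78, 35)/32198 + z/(-35474) = -9*(-78)/32198 - 33718/26525/(-35474) = 702*(1/32198) - 33718/26525*(-1/35474) = 351/16099 + 16859/470473925 = 165407760716/7574159718575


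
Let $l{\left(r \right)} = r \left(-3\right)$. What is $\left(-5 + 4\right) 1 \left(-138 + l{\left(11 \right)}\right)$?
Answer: $171$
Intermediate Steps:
$l{\left(r \right)} = - 3 r$
$\left(-5 + 4\right) 1 \left(-138 + l{\left(11 \right)}\right) = \left(-5 + 4\right) 1 \left(-138 - 33\right) = \left(-1\right) 1 \left(-138 - 33\right) = \left(-1\right) \left(-171\right) = 171$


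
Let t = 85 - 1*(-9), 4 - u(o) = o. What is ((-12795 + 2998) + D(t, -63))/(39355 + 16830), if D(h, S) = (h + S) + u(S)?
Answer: -9699/56185 ≈ -0.17263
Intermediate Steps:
u(o) = 4 - o
t = 94 (t = 85 + 9 = 94)
D(h, S) = 4 + h (D(h, S) = (h + S) + (4 - S) = (S + h) + (4 - S) = 4 + h)
((-12795 + 2998) + D(t, -63))/(39355 + 16830) = ((-12795 + 2998) + (4 + 94))/(39355 + 16830) = (-9797 + 98)/56185 = -9699*1/56185 = -9699/56185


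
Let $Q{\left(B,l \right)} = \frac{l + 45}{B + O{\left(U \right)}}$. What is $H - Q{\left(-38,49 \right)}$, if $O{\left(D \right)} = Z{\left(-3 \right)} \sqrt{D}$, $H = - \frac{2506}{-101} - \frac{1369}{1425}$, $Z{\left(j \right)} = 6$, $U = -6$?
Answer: $\frac{310625828}{11945775} + \frac{141 i \sqrt{6}}{415} \approx 26.003 + 0.83224 i$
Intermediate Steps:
$H = \frac{3432781}{143925}$ ($H = \left(-2506\right) \left(- \frac{1}{101}\right) - \frac{1369}{1425} = \frac{2506}{101} - \frac{1369}{1425} = \frac{3432781}{143925} \approx 23.851$)
$O{\left(D \right)} = 6 \sqrt{D}$
$Q{\left(B,l \right)} = \frac{45 + l}{B + 6 i \sqrt{6}}$ ($Q{\left(B,l \right)} = \frac{l + 45}{B + 6 \sqrt{-6}} = \frac{45 + l}{B + 6 i \sqrt{6}}$)
$H - Q{\left(-38,49 \right)} = \frac{3432781}{143925} - \frac{45 + 49}{-38 + 6 i \sqrt{6}} = \frac{3432781}{143925} - \frac{1}{-38 + 6 i \sqrt{6}} \cdot 94 = \frac{3432781}{143925} - \frac{94}{-38 + 6 i \sqrt{6}}$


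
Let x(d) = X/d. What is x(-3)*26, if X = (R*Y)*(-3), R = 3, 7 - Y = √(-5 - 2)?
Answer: 546 - 78*I*√7 ≈ 546.0 - 206.37*I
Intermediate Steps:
Y = 7 - I*√7 (Y = 7 - √(-5 - 2) = 7 - √(-7) = 7 - I*√7 ≈ 7.0 - 2.6458*I)
X = -63 + 9*I*√7 (X = (3*(7 - I*√7))*(-3) = (21 - 3*I*√7)*(-3) = -63 + 9*I*√7 ≈ -63.0 + 23.812*I)
x(d) = (-63 + 9*I*√7)/d
x(-3)*26 = (9*(-7 + I*√7)/(-3))*26 = (9*(-⅓)*(-7 + I*√7))*26 = (21 - 3*I*√7)*26 = 546 - 78*I*√7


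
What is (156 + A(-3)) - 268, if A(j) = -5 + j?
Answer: -120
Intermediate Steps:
(156 + A(-3)) - 268 = (156 + (-5 - 3)) - 268 = (156 - 8) - 268 = 148 - 268 = -120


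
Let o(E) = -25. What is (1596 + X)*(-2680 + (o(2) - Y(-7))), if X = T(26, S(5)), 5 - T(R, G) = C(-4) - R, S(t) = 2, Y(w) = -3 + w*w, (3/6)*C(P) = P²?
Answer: -4387845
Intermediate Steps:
C(P) = 2*P²
Y(w) = -3 + w²
T(R, G) = -27 + R (T(R, G) = 5 - (2*(-4)² - R) = 5 - (2*16 - R) = 5 - (32 - R) = 5 + (-32 + R) = -27 + R)
X = -1 (X = -27 + 26 = -1)
(1596 + X)*(-2680 + (o(2) - Y(-7))) = (1596 - 1)*(-2680 + (-25 - (-3 + (-7)²))) = 1595*(-2680 + (-25 - (-3 + 49))) = 1595*(-2680 + (-25 - 1*46)) = 1595*(-2680 + (-25 - 46)) = 1595*(-2680 - 71) = 1595*(-2751) = -4387845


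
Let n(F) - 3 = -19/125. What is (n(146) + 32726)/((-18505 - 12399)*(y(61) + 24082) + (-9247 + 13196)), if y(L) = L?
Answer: -4091106/93263915375 ≈ -4.3866e-5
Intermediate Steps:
n(F) = 356/125 (n(F) = 3 - 19/125 = 356/125)
(n(146) + 32726)/((-18505 - 12399)*(y(61) + 24082) + (-9247 + 13196)) = (356/125 + 32726)/((-18505 - 12399)*(61 + 24082) + (-9247 + 13196)) = 4091106/(125*(-30904*24143 + 3949)) = 4091106/(125*(-746115272 + 3949)) = (4091106/125)/(-746111323) = (4091106/125)*(-1/746111323) = -4091106/93263915375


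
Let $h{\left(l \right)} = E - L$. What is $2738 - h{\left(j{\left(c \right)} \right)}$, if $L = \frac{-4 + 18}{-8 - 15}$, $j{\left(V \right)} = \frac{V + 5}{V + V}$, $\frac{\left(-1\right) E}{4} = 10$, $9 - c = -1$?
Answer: $\frac{63880}{23} \approx 2777.4$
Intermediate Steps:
$c = 10$ ($c = 9 - -1 = 9 + 1 = 10$)
$E = -40$ ($E = \left(-4\right) 10 = -40$)
$j{\left(V \right)} = \frac{5 + V}{2 V}$
$L = - \frac{14}{23}$ ($L = \frac{14}{-23} = 14 \left(- \frac{1}{23}\right) = - \frac{14}{23} \approx -0.6087$)
$h{\left(l \right)} = - \frac{906}{23}$ ($h{\left(l \right)} = -40 - - \frac{14}{23} = -40 + \frac{14}{23} = - \frac{906}{23}$)
$2738 - h{\left(j{\left(c \right)} \right)} = 2738 - - \frac{906}{23} = 2738 + \frac{906}{23} = \frac{63880}{23}$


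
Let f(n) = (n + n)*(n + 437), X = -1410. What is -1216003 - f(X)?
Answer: -3959863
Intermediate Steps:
f(n) = 2*n*(437 + n) (f(n) = (2*n)*(437 + n) = 2*n*(437 + n))
-1216003 - f(X) = -1216003 - 2*(-1410)*(437 - 1410) = -1216003 - 2*(-1410)*(-973) = -1216003 - 1*2743860 = -1216003 - 2743860 = -3959863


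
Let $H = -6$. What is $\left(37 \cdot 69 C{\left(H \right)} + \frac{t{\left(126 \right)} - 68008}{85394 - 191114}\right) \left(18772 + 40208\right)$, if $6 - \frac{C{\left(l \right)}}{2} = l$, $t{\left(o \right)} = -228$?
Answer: $\frac{3183811213354}{881} \approx 3.6139 \cdot 10^{9}$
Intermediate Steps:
$C{\left(l \right)} = 12 - 2 l$
$\left(37 \cdot 69 C{\left(H \right)} + \frac{t{\left(126 \right)} - 68008}{85394 - 191114}\right) \left(18772 + 40208\right) = \left(37 \cdot 69 \left(12 - -12\right) + \frac{-228 - 68008}{85394 - 191114}\right) \left(18772 + 40208\right) = \left(2553 \left(12 + 12\right) - \frac{68236}{-105720}\right) 58980 = \left(2553 \cdot 24 - - \frac{17059}{26430}\right) 58980 = \left(61272 + \frac{17059}{26430}\right) 58980 = \frac{1619436019}{26430} \cdot 58980 = \frac{3183811213354}{881}$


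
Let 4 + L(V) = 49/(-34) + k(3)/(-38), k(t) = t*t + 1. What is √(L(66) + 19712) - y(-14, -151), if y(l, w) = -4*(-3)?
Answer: -12 + √8223752482/646 ≈ 128.38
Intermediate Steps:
y(l, w) = 12
k(t) = 1 + t² (k(t) = t² + 1 = 1 + t²)
L(V) = -3685/646 (L(V) = -4 + (49/(-34) + (1 + 3²)/(-38)) = -4 + (49*(-1/34) + (1 + 9)*(-1/38)) = -4 + (-49/34 + 10*(-1/38)) = -4 + (-49/34 - 5/19) = -4 - 1101/646 = -3685/646)
√(L(66) + 19712) - y(-14, -151) = √(-3685/646 + 19712) - 1*12 = √(12730267/646) - 12 = √8223752482/646 - 12 = -12 + √8223752482/646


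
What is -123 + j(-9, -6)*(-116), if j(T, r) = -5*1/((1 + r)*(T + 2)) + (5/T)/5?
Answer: -5893/63 ≈ -93.540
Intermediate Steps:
j(T, r) = 1/T - 5/((1 + r)*(2 + T)) (j(T, r) = -5*1/((1 + r)*(2 + T)) + (5/T)*(⅕) = -5/((1 + r)*(2 + T)) + 1/T = 1/T - 5/((1 + r)*(2 + T)))
-123 + j(-9, -6)*(-116) = -123 + ((2 - 4*(-9) + 2*(-6) - 9*(-6))/((-9)*(2 - 9 + 2*(-6) - 9*(-6))))*(-116) = -123 - (2 + 36 - 12 + 54)/(9*(2 - 9 - 12 + 54))*(-116) = -123 - ⅑*80/35*(-116) = -123 - ⅑*1/35*80*(-116) = -123 - 16/63*(-116) = -123 + 1856/63 = -5893/63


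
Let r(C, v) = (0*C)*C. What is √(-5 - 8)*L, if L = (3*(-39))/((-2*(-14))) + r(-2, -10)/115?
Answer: -117*I*√13/28 ≈ -15.066*I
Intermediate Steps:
r(C, v) = 0 (r(C, v) = 0*C = 0)
L = -117/28 (L = (3*(-39))/((-2*(-14))) + 0/115 = -117/28 + 0*(1/115) = -117*1/28 + 0 = -117/28 + 0 = -117/28 ≈ -4.1786)
√(-5 - 8)*L = √(-5 - 8)*(-117/28) = √(-13)*(-117/28) = (I*√13)*(-117/28) = -117*I*√13/28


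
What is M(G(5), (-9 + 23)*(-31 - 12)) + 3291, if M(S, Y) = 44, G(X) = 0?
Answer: 3335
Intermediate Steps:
M(G(5), (-9 + 23)*(-31 - 12)) + 3291 = 44 + 3291 = 3335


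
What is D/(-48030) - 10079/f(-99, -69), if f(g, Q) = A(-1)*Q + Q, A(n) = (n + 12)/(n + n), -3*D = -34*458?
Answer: -161902024/4971105 ≈ -32.569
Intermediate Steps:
D = 15572/3 (D = -(-34)*458/3 = -⅓*(-15572) = 15572/3 ≈ 5190.7)
A(n) = (12 + n)/(2*n) (A(n) = (12 + n)/((2*n)) = (12 + n)*(1/(2*n)) = (12 + n)/(2*n))
f(g, Q) = -9*Q/2 (f(g, Q) = ((½)*(12 - 1)/(-1))*Q + Q = ((½)*(-1)*11)*Q + Q = -11*Q/2 + Q = -9*Q/2)
D/(-48030) - 10079/f(-99, -69) = (15572/3)/(-48030) - 10079/((-9/2*(-69))) = (15572/3)*(-1/48030) - 10079/621/2 = -7786/72045 - 10079*2/621 = -7786/72045 - 20158/621 = -161902024/4971105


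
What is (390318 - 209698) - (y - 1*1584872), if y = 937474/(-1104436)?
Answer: 974936929993/552218 ≈ 1.7655e+6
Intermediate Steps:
y = -468737/552218 (y = 937474*(-1/1104436) = -468737/552218 ≈ -0.84883)
(390318 - 209698) - (y - 1*1584872) = (390318 - 209698) - (-468737/552218 - 1*1584872) = 180620 - (-468737/552218 - 1584872) = 180620 - 1*(-875195314833/552218) = 180620 + 875195314833/552218 = 974936929993/552218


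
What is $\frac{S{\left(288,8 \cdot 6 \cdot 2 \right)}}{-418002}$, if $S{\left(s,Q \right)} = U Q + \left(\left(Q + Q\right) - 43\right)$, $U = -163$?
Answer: $\frac{15499}{418002} \approx 0.037079$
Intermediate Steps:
$S{\left(s,Q \right)} = -43 - 161 Q$ ($S{\left(s,Q \right)} = - 163 Q + \left(\left(Q + Q\right) - 43\right) = - 163 Q + \left(2 Q - 43\right) = - 163 Q + \left(-43 + 2 Q\right) = -43 - 161 Q$)
$\frac{S{\left(288,8 \cdot 6 \cdot 2 \right)}}{-418002} = \frac{-43 - 161 \cdot 8 \cdot 6 \cdot 2}{-418002} = \left(-43 - 161 \cdot 48 \cdot 2\right) \left(- \frac{1}{418002}\right) = \left(-43 - 15456\right) \left(- \frac{1}{418002}\right) = \left(-15499\right) \left(- \frac{1}{418002}\right) = \frac{15499}{418002}$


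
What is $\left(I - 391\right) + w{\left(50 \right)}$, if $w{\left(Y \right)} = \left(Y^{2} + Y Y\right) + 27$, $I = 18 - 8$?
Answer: $4646$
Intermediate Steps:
$I = 10$
$w{\left(Y \right)} = 27 + 2 Y^{2}$ ($w{\left(Y \right)} = \left(Y^{2} + Y^{2}\right) + 27 = 2 Y^{2} + 27 = 27 + 2 Y^{2}$)
$\left(I - 391\right) + w{\left(50 \right)} = \left(10 - 391\right) + \left(27 + 2 \cdot 50^{2}\right) = \left(10 - 391\right) + \left(27 + 2 \cdot 2500\right) = -381 + \left(27 + 5000\right) = -381 + 5027 = 4646$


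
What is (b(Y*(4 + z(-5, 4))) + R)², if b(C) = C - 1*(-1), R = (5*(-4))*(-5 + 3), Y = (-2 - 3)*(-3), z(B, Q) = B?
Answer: 676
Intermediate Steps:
Y = 15 (Y = -5*(-3) = 15)
R = 40 (R = -20*(-2) = 40)
b(C) = 1 + C (b(C) = C + 1 = 1 + C)
(b(Y*(4 + z(-5, 4))) + R)² = ((1 + 15*(4 - 5)) + 40)² = ((1 + 15*(-1)) + 40)² = ((1 - 15) + 40)² = (-14 + 40)² = 26² = 676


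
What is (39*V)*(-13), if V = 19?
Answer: -9633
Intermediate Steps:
(39*V)*(-13) = (39*19)*(-13) = 741*(-13) = -9633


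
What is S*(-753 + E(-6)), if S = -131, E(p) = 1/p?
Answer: 591989/6 ≈ 98665.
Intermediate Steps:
S*(-753 + E(-6)) = -131*(-753 + 1/(-6)) = -131*(-753 - ⅙) = -131*(-4519/6) = 591989/6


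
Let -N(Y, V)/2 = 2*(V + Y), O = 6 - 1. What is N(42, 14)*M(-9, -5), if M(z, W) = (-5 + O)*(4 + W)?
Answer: 0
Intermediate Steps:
O = 5
N(Y, V) = -4*V - 4*Y (N(Y, V) = -4*(V + Y) = -2*(2*V + 2*Y) = -4*V - 4*Y)
M(z, W) = 0 (M(z, W) = (-5 + 5)*(4 + W) = 0*(4 + W) = 0)
N(42, 14)*M(-9, -5) = (-4*14 - 4*42)*0 = (-56 - 168)*0 = -224*0 = 0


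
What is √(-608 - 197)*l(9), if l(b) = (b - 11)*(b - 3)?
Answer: -12*I*√805 ≈ -340.47*I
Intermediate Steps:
l(b) = (-11 + b)*(-3 + b)
√(-608 - 197)*l(9) = √(-608 - 197)*(33 + 9² - 14*9) = √(-805)*(33 + 81 - 126) = (I*√805)*(-12) = -12*I*√805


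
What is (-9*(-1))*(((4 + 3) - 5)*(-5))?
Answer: -90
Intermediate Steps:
(-9*(-1))*(((4 + 3) - 5)*(-5)) = 9*((7 - 5)*(-5)) = 9*(2*(-5)) = 9*(-10) = -90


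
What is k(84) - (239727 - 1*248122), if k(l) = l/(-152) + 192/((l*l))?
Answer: 46891535/5586 ≈ 8394.5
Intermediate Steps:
k(l) = 192/l² - l/152 (k(l) = l*(-1/152) + 192/(l²) = -l/152 + 192/l² = 192/l² - l/152)
k(84) - (239727 - 1*248122) = (192/84² - 1/152*84) - (239727 - 1*248122) = (192*(1/7056) - 21/38) - (239727 - 248122) = (4/147 - 21/38) - 1*(-8395) = -2935/5586 + 8395 = 46891535/5586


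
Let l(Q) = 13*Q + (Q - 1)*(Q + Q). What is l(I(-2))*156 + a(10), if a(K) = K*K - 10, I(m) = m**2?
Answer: 11946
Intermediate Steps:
l(Q) = 13*Q + 2*Q*(-1 + Q) (l(Q) = 13*Q + (-1 + Q)*(2*Q) = 13*Q + 2*Q*(-1 + Q))
a(K) = -10 + K**2 (a(K) = K**2 - 10 = -10 + K**2)
l(I(-2))*156 + a(10) = ((-2)**2*(11 + 2*(-2)**2))*156 + (-10 + 10**2) = (4*(11 + 2*4))*156 + (-10 + 100) = (4*(11 + 8))*156 + 90 = (4*19)*156 + 90 = 76*156 + 90 = 11856 + 90 = 11946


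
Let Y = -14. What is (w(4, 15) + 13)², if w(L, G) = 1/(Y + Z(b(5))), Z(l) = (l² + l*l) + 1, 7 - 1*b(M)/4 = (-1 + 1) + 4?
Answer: 12787776/75625 ≈ 169.09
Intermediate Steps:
b(M) = 12 (b(M) = 28 - 4*((-1 + 1) + 4) = 28 - 4*(0 + 4) = 28 - 4*4 = 28 - 16 = 12)
Z(l) = 1 + 2*l² (Z(l) = (l² + l²) + 1 = 2*l² + 1 = 1 + 2*l²)
w(L, G) = 1/275 (w(L, G) = 1/(-14 + (1 + 2*12²)) = 1/(-14 + (1 + 2*144)) = 1/(-14 + (1 + 288)) = 1/(-14 + 289) = 1/275)
(w(4, 15) + 13)² = (1/275 + 13)² = (3576/275)² = 12787776/75625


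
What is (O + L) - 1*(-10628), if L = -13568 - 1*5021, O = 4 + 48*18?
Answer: -7093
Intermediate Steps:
O = 868 (O = 4 + 864 = 868)
L = -18589 (L = -13568 - 5021 = -18589)
(O + L) - 1*(-10628) = (868 - 18589) - 1*(-10628) = -17721 + 10628 = -7093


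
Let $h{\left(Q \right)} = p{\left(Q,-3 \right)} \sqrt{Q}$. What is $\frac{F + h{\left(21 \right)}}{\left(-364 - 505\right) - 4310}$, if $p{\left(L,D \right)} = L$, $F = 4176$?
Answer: $- \frac{4176}{5179} - \frac{21 \sqrt{21}}{5179} \approx -0.82491$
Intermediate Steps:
$h{\left(Q \right)} = Q^{\frac{3}{2}}$ ($h{\left(Q \right)} = Q \sqrt{Q} = Q^{\frac{3}{2}}$)
$\frac{F + h{\left(21 \right)}}{\left(-364 - 505\right) - 4310} = \frac{4176 + 21^{\frac{3}{2}}}{\left(-364 - 505\right) - 4310} = \frac{4176 + 21 \sqrt{21}}{\left(-364 - 505\right) - 4310} = \frac{4176 + 21 \sqrt{21}}{-869 - 4310} = \frac{4176 + 21 \sqrt{21}}{-5179} = \left(4176 + 21 \sqrt{21}\right) \left(- \frac{1}{5179}\right) = - \frac{4176}{5179} - \frac{21 \sqrt{21}}{5179}$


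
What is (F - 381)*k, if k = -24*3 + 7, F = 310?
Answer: 4615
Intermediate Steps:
k = -65 (k = -4*18 + 7 = -72 + 7 = -65)
(F - 381)*k = (310 - 381)*(-65) = -71*(-65) = 4615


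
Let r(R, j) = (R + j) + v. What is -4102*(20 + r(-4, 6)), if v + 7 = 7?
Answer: -90244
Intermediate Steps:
v = 0 (v = -7 + 7 = 0)
r(R, j) = R + j (r(R, j) = (R + j) + 0 = R + j)
-4102*(20 + r(-4, 6)) = -4102*(20 + (-4 + 6)) = -4102*(20 + 2) = -4102*22 = -90244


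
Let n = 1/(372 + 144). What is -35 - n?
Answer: -18061/516 ≈ -35.002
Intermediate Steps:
n = 1/516 ≈ 0.0019380
-35 - n = -35 - 1*1/516 = -35 - 1/516 = -18061/516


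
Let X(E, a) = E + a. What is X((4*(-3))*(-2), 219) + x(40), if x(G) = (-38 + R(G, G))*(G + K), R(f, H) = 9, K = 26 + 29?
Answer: -2512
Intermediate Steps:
K = 55
x(G) = -1595 - 29*G (x(G) = (-38 + 9)*(G + 55) = -29*(55 + G) = -1595 - 29*G)
X((4*(-3))*(-2), 219) + x(40) = ((4*(-3))*(-2) + 219) + (-1595 - 29*40) = (-12*(-2) + 219) + (-1595 - 1160) = (24 + 219) - 2755 = 243 - 2755 = -2512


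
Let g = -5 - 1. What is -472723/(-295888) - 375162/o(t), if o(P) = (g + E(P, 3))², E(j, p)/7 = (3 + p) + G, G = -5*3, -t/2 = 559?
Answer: -36251766551/469574256 ≈ -77.201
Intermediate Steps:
t = -1118 (t = -2*559 = -1118)
G = -15
g = -6
E(j, p) = -84 + 7*p (E(j, p) = 7*((3 + p) - 15) = 7*(-12 + p) = -84 + 7*p)
o(P) = 4761 (o(P) = (-6 + (-84 + 7*3))² = (-6 + (-84 + 21))² = (-6 - 63)² = (-69)² = 4761)
-472723/(-295888) - 375162/o(t) = -472723/(-295888) - 375162/4761 = -472723*(-1/295888) - 375162*1/4761 = 472723/295888 - 125054/1587 = -36251766551/469574256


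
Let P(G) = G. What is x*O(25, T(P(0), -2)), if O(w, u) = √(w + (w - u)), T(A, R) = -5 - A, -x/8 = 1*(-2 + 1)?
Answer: 8*√55 ≈ 59.330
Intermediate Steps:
x = 8 (x = -8*(-2 + 1) = -8*(-1) = 8)
O(w, u) = √(-u + 2*w)
x*O(25, T(P(0), -2)) = 8*√(-(-5 - 1*0) + 2*25) = 8*√(-(-5 + 0) + 50) = 8*√(-1*(-5) + 50) = 8*√(5 + 50) = 8*√55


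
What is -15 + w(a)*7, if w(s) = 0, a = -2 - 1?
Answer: -15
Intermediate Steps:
a = -3
-15 + w(a)*7 = -15 + 0*7 = -15 + 0 = -15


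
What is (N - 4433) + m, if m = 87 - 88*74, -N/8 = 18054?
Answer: -155290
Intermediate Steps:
N = -144432 (N = -8*18054 = -144432)
m = -6425 (m = 87 - 6512 = -6425)
(N - 4433) + m = (-144432 - 4433) - 6425 = -148865 - 6425 = -155290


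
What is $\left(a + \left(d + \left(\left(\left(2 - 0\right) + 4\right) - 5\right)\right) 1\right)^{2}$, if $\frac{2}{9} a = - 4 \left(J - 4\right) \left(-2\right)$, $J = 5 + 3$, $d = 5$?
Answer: $22500$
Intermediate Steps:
$J = 8$
$a = 144$ ($a = \frac{9 \left(- 4 \left(8 - 4\right) \left(-2\right)\right)}{2} = \frac{9 \left(- 4 \cdot 4 \left(-2\right)\right)}{2} = \frac{9 \left(\left(-4\right) \left(-8\right)\right)}{2} = \frac{9}{2} \cdot 32 = 144$)
$\left(a + \left(d + \left(\left(\left(2 - 0\right) + 4\right) - 5\right)\right) 1\right)^{2} = \left(144 + \left(5 + \left(\left(\left(2 - 0\right) + 4\right) - 5\right)\right) 1\right)^{2} = \left(144 + \left(5 + \left(\left(\left(2 + 0\right) + 4\right) - 5\right)\right) 1\right)^{2} = \left(144 + \left(5 + \left(\left(2 + 4\right) - 5\right)\right) 1\right)^{2} = \left(144 + \left(5 + \left(6 - 5\right)\right) 1\right)^{2} = \left(144 + \left(5 + 1\right) 1\right)^{2} = \left(144 + 6 \cdot 1\right)^{2} = \left(144 + 6\right)^{2} = 150^{2} = 22500$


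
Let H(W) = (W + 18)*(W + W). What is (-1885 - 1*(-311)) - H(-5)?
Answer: -1444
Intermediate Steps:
H(W) = 2*W*(18 + W) (H(W) = (18 + W)*(2*W) = 2*W*(18 + W))
(-1885 - 1*(-311)) - H(-5) = (-1885 - 1*(-311)) - 2*(-5)*(18 - 5) = (-1885 + 311) - 2*(-5)*13 = -1574 - 1*(-130) = -1574 + 130 = -1444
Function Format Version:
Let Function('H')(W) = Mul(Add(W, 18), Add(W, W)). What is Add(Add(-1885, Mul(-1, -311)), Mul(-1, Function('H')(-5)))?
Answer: -1444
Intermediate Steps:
Function('H')(W) = Mul(2, W, Add(18, W)) (Function('H')(W) = Mul(Add(18, W), Mul(2, W)) = Mul(2, W, Add(18, W)))
Add(Add(-1885, Mul(-1, -311)), Mul(-1, Function('H')(-5))) = Add(Add(-1885, Mul(-1, -311)), Mul(-1, Mul(2, -5, Add(18, -5)))) = Add(Add(-1885, 311), Mul(-1, Mul(2, -5, 13))) = Add(-1574, Mul(-1, -130)) = Add(-1574, 130) = -1444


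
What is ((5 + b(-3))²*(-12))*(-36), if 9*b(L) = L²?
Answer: 15552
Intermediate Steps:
b(L) = L²/9
((5 + b(-3))²*(-12))*(-36) = ((5 + (⅑)*(-3)²)²*(-12))*(-36) = ((5 + (⅑)*9)²*(-12))*(-36) = ((5 + 1)²*(-12))*(-36) = (6²*(-12))*(-36) = (36*(-12))*(-36) = -432*(-36) = 15552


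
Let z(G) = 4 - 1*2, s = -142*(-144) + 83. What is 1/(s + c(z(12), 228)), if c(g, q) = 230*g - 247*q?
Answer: -1/35325 ≈ -2.8309e-5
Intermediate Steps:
s = 20531 (s = 20448 + 83 = 20531)
z(G) = 2 (z(G) = 4 - 2 = 2)
c(g, q) = -247*q + 230*g
1/(s + c(z(12), 228)) = 1/(20531 + (-247*228 + 230*2)) = 1/(20531 + (-56316 + 460)) = 1/(20531 - 55856) = 1/(-35325) = -1/35325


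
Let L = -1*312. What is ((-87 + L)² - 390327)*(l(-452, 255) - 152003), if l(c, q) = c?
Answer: 35236314330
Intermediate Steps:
L = -312
((-87 + L)² - 390327)*(l(-452, 255) - 152003) = ((-87 - 312)² - 390327)*(-452 - 152003) = ((-399)² - 390327)*(-152455) = (159201 - 390327)*(-152455) = -231126*(-152455) = 35236314330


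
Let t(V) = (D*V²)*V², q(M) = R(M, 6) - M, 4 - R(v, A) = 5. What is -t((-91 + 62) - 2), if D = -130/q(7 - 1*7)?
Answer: -120057730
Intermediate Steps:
R(v, A) = -1 (R(v, A) = 4 - 1*5 = 4 - 5 = -1)
q(M) = -1 - M
D = 130 (D = -130/(-1 - (7 - 1*7)) = -130/(-1 - (7 - 7)) = -130/(-1 - 1*0) = -130/(-1 + 0) = -130/(-1) = -130*(-1) = 130)
t(V) = 130*V⁴ (t(V) = (130*V²)*V² = 130*V⁴)
-t((-91 + 62) - 2) = -130*((-91 + 62) - 2)⁴ = -130*(-29 - 2)⁴ = -130*(-31)⁴ = -130*923521 = -1*120057730 = -120057730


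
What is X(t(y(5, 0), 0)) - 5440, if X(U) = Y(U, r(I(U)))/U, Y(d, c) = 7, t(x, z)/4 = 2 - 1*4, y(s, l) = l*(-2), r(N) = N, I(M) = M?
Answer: -43527/8 ≈ -5440.9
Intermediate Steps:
y(s, l) = -2*l
t(x, z) = -8 (t(x, z) = 4*(2 - 1*4) = 4*(2 - 4) = 4*(-2) = -8)
X(U) = 7/U
X(t(y(5, 0), 0)) - 5440 = 7/(-8) - 5440 = 7*(-⅛) - 5440 = -7/8 - 5440 = -43527/8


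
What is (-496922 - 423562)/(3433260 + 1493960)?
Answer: -230121/1231805 ≈ -0.18682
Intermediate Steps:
(-496922 - 423562)/(3433260 + 1493960) = -920484/4927220 = -920484*1/4927220 = -230121/1231805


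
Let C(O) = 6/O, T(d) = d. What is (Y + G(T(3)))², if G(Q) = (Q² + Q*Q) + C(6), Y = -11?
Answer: 64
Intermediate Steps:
G(Q) = 1 + 2*Q² (G(Q) = (Q² + Q*Q) + 6/6 = (Q² + Q²) + 6*(⅙) = 2*Q² + 1 = 1 + 2*Q²)
(Y + G(T(3)))² = (-11 + (1 + 2*3²))² = (-11 + (1 + 2*9))² = (-11 + (1 + 18))² = (-11 + 19)² = 8² = 64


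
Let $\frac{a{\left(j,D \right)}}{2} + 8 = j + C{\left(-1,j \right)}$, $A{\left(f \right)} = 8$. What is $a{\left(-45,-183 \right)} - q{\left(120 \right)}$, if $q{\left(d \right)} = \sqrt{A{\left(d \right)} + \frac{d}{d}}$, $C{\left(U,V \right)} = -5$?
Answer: $-119$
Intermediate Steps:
$a{\left(j,D \right)} = -26 + 2 j$ ($a{\left(j,D \right)} = -16 + 2 \left(j - 5\right) = -16 + 2 \left(-5 + j\right) = -16 + \left(-10 + 2 j\right) = -26 + 2 j$)
$q{\left(d \right)} = 3$ ($q{\left(d \right)} = \sqrt{8 + \frac{d}{d}} = \sqrt{8 + 1} = \sqrt{9} = 3$)
$a{\left(-45,-183 \right)} - q{\left(120 \right)} = \left(-26 + 2 \left(-45\right)\right) - 3 = \left(-26 - 90\right) - 3 = -116 - 3 = -119$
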